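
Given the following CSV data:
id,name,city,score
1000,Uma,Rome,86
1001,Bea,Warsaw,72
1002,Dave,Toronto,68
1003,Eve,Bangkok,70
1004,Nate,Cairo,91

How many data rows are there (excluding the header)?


Counting rows (excluding header):
Header: id,name,city,score
Data rows: 5

ANSWER: 5


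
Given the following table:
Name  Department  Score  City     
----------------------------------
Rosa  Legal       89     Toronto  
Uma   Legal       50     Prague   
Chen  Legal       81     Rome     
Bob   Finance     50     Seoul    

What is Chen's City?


Row 3: Chen
City = Rome

ANSWER: Rome


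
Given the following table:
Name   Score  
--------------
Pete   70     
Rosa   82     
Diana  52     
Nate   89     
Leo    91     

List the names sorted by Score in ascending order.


Sorting by Score (ascending):
  Diana: 52
  Pete: 70
  Rosa: 82
  Nate: 89
  Leo: 91


ANSWER: Diana, Pete, Rosa, Nate, Leo


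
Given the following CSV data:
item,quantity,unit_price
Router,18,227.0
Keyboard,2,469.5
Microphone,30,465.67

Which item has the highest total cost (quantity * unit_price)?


Computing row totals:
  Router: 4086.0
  Keyboard: 939.0
  Microphone: 13970.1
Maximum: Microphone (13970.1)

ANSWER: Microphone


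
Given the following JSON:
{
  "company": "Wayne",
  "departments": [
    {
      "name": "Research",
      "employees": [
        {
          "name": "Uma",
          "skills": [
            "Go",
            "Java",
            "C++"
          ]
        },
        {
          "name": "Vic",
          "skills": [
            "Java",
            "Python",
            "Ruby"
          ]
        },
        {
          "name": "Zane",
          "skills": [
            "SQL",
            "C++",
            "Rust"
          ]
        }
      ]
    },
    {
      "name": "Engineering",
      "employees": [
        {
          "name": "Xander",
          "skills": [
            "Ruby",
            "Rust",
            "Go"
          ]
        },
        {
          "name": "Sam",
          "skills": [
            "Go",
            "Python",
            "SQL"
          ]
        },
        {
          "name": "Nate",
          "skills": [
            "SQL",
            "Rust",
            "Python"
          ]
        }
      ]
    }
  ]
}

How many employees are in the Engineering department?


Path: departments[1].employees
Count: 3

ANSWER: 3


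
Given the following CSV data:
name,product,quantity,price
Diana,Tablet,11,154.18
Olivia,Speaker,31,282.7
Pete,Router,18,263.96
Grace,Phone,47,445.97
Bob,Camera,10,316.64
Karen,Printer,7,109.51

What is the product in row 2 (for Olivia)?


Row 2: Olivia
Column 'product' = Speaker

ANSWER: Speaker


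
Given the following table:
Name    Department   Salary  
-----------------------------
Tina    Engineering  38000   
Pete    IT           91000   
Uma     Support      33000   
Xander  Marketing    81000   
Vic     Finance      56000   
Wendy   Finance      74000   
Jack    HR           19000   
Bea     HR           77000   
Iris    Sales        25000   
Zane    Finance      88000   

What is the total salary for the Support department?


Support department members:
  Uma: 33000
Total = 33000 = 33000

ANSWER: 33000


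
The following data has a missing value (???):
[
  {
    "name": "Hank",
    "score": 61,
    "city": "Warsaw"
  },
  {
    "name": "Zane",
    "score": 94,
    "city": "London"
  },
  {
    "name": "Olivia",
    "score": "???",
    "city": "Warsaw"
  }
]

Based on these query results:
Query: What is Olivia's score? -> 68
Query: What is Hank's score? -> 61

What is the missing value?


The missing value is Olivia's score
From query: Olivia's score = 68

ANSWER: 68


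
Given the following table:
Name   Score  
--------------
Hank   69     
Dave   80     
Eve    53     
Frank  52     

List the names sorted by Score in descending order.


Sorting by Score (descending):
  Dave: 80
  Hank: 69
  Eve: 53
  Frank: 52


ANSWER: Dave, Hank, Eve, Frank


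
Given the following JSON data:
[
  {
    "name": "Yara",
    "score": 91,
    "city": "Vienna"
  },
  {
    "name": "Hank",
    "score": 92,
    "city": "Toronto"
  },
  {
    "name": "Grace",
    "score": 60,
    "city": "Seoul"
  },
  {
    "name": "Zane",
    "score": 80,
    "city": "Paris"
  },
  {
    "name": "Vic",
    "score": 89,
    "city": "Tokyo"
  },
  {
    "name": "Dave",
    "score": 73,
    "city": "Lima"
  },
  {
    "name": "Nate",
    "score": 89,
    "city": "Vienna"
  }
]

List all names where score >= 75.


Filtering records where score >= 75:
  Yara (score=91) -> YES
  Hank (score=92) -> YES
  Grace (score=60) -> no
  Zane (score=80) -> YES
  Vic (score=89) -> YES
  Dave (score=73) -> no
  Nate (score=89) -> YES


ANSWER: Yara, Hank, Zane, Vic, Nate


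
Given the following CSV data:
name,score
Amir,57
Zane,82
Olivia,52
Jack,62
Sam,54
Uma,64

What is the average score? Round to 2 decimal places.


Scores: 57, 82, 52, 62, 54, 64
Sum = 371
Count = 6
Average = 371 / 6 = 61.83

ANSWER: 61.83


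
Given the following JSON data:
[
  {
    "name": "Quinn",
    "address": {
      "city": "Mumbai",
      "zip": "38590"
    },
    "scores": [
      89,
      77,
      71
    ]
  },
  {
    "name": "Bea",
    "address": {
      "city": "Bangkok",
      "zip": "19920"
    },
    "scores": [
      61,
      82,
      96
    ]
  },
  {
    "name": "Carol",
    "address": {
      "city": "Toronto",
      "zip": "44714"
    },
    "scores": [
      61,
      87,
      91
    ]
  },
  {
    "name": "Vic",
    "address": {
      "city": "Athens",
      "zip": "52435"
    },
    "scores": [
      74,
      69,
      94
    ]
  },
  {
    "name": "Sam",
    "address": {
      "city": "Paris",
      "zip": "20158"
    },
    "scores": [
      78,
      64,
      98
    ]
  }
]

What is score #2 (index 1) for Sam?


Path: records[4].scores[1]
Value: 64

ANSWER: 64


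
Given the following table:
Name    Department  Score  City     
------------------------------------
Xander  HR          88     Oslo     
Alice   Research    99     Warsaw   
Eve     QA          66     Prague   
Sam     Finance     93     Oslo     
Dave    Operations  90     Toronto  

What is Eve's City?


Row 3: Eve
City = Prague

ANSWER: Prague


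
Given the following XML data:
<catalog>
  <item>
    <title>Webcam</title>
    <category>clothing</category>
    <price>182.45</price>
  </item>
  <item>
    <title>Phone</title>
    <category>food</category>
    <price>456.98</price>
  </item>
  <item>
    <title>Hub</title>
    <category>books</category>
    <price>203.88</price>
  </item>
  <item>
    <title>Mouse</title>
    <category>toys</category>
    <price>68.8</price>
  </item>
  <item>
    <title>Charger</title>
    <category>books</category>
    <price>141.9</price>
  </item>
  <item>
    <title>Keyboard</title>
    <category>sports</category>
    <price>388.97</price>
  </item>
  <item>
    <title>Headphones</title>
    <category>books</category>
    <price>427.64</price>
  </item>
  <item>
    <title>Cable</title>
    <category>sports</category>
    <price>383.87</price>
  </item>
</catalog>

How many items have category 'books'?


Scanning <item> elements for <category>books</category>:
  Item 3: Hub -> MATCH
  Item 5: Charger -> MATCH
  Item 7: Headphones -> MATCH
Count: 3

ANSWER: 3


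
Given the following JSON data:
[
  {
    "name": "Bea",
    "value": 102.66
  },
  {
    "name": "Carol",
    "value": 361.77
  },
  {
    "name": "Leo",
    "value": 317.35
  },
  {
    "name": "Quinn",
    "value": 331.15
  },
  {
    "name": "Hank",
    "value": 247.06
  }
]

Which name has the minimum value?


Comparing values:
  Bea: 102.66
  Carol: 361.77
  Leo: 317.35
  Quinn: 331.15
  Hank: 247.06
Minimum: Bea (102.66)

ANSWER: Bea


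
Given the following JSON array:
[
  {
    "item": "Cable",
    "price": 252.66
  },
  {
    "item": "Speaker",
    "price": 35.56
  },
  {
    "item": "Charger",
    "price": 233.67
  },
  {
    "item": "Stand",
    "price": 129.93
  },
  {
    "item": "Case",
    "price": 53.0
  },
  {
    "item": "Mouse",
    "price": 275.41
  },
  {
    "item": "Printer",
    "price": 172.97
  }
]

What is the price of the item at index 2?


Array index 2 -> Charger
price = 233.67

ANSWER: 233.67


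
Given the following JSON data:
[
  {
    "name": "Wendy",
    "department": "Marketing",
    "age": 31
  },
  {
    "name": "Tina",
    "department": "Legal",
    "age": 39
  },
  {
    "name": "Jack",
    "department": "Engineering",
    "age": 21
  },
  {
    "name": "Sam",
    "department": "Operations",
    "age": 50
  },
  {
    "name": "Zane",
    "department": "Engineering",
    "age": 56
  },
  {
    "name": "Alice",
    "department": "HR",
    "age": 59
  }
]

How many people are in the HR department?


Scanning records for department = HR
  Record 5: Alice
Count: 1

ANSWER: 1


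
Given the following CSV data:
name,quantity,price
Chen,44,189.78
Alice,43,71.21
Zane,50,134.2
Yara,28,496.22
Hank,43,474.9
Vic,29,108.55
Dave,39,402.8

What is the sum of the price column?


Values in 'price' column:
  Row 1: 189.78
  Row 2: 71.21
  Row 3: 134.2
  Row 4: 496.22
  Row 5: 474.9
  Row 6: 108.55
  Row 7: 402.8
Sum = 189.78 + 71.21 + 134.2 + 496.22 + 474.9 + 108.55 + 402.8 = 1877.66

ANSWER: 1877.66


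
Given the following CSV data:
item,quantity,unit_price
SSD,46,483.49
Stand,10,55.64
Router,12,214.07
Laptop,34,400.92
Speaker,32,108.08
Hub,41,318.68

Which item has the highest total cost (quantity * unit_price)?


Computing row totals:
  SSD: 22240.54
  Stand: 556.4
  Router: 2568.84
  Laptop: 13631.28
  Speaker: 3458.56
  Hub: 13065.88
Maximum: SSD (22240.54)

ANSWER: SSD


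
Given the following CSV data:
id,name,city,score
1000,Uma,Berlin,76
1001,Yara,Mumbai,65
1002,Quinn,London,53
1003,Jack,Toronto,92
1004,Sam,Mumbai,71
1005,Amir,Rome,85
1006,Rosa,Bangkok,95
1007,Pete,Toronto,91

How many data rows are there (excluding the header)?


Counting rows (excluding header):
Header: id,name,city,score
Data rows: 8

ANSWER: 8


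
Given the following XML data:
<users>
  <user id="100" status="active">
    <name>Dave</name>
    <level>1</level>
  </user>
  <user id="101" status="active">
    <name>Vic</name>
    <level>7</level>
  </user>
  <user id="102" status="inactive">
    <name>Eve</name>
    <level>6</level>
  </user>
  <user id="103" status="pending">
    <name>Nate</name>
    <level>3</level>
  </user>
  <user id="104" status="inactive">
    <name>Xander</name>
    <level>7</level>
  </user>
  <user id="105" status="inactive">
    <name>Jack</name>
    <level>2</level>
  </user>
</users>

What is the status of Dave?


Finding user with name = Dave
user id="100" status="active"

ANSWER: active


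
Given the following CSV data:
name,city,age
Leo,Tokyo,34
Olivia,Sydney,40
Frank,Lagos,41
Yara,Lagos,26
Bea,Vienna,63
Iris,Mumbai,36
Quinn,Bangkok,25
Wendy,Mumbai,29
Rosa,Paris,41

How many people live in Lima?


Scanning city column for 'Lima':
Total matches: 0

ANSWER: 0


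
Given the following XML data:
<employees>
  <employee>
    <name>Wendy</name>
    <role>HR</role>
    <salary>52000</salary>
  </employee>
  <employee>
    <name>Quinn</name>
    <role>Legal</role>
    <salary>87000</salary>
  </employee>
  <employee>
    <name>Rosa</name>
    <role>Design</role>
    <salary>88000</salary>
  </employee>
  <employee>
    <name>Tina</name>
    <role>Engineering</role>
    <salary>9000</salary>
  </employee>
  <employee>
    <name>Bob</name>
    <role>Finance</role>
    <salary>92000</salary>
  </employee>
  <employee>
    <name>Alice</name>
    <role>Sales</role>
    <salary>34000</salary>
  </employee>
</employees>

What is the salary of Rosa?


Searching for <employee> with <name>Rosa</name>
Found at position 3
<salary>88000</salary>

ANSWER: 88000


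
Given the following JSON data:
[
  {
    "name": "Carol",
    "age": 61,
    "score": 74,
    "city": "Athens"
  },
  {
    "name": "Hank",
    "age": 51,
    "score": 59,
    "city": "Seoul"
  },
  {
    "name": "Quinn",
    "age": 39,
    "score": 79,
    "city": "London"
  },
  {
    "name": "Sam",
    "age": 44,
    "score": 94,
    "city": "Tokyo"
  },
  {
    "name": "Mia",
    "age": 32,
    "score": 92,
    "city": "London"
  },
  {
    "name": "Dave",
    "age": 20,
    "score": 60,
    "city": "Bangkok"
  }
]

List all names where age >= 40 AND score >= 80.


Checking both conditions:
  Carol (age=61, score=74) -> no
  Hank (age=51, score=59) -> no
  Quinn (age=39, score=79) -> no
  Sam (age=44, score=94) -> YES
  Mia (age=32, score=92) -> no
  Dave (age=20, score=60) -> no


ANSWER: Sam


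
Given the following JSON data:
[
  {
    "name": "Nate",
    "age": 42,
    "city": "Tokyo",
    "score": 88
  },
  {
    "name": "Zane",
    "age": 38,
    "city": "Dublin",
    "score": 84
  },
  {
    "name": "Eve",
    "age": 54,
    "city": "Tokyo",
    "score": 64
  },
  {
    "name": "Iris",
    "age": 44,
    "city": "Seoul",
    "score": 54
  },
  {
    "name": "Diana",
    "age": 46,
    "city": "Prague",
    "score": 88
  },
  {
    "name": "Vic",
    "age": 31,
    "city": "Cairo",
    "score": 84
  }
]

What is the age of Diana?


Looking up record where name = Diana
Record index: 4
Field 'age' = 46

ANSWER: 46


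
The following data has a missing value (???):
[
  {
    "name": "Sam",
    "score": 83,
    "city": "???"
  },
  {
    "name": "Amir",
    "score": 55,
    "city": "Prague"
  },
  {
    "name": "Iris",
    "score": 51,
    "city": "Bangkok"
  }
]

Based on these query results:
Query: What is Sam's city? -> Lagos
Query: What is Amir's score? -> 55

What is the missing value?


The missing value is Sam's city
From query: Sam's city = Lagos

ANSWER: Lagos


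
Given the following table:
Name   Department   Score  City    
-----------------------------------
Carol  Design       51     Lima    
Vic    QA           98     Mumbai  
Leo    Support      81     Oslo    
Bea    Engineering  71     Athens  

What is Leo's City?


Row 3: Leo
City = Oslo

ANSWER: Oslo


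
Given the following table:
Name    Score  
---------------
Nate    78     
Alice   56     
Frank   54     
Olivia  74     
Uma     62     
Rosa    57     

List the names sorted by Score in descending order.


Sorting by Score (descending):
  Nate: 78
  Olivia: 74
  Uma: 62
  Rosa: 57
  Alice: 56
  Frank: 54


ANSWER: Nate, Olivia, Uma, Rosa, Alice, Frank


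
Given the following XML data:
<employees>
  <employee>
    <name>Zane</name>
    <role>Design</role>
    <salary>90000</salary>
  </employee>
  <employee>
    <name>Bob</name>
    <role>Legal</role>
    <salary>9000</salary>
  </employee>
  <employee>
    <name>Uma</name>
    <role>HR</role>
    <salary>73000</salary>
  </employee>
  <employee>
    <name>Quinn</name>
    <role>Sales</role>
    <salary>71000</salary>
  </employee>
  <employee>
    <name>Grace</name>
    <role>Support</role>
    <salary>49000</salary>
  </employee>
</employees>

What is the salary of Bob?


Searching for <employee> with <name>Bob</name>
Found at position 2
<salary>9000</salary>

ANSWER: 9000


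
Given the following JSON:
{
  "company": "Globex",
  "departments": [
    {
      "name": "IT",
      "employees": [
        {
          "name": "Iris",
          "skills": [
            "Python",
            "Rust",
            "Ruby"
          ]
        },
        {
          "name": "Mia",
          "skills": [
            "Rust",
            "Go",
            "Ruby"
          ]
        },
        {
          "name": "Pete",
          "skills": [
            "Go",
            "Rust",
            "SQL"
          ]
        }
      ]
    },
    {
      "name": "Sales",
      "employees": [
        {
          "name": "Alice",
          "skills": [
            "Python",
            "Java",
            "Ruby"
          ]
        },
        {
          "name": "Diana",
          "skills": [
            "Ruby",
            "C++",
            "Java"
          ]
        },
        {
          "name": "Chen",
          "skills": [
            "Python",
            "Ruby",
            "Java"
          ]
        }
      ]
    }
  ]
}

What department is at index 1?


Path: departments[1].name
Value: Sales

ANSWER: Sales


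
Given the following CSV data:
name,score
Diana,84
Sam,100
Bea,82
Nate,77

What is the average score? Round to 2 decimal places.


Scores: 84, 100, 82, 77
Sum = 343
Count = 4
Average = 343 / 4 = 85.75

ANSWER: 85.75


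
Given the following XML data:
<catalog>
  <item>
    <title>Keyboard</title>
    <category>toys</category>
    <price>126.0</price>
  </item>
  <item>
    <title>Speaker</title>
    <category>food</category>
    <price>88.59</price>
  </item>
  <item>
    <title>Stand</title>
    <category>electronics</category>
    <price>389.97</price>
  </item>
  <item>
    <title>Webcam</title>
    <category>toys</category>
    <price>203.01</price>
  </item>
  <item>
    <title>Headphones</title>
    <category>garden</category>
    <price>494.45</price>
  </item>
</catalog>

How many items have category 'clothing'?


Scanning <item> elements for <category>clothing</category>:
Count: 0

ANSWER: 0


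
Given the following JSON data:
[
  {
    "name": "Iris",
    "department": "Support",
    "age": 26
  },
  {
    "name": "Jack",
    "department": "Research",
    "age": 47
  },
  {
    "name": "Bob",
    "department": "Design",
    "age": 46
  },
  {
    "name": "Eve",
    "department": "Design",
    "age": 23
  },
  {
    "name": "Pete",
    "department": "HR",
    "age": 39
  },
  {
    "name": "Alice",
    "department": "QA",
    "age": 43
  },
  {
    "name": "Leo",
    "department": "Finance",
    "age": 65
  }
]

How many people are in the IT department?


Scanning records for department = IT
  No matches found
Count: 0

ANSWER: 0


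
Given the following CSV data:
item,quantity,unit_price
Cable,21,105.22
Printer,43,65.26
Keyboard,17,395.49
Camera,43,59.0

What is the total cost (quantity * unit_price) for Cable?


Row: Cable
quantity = 21
unit_price = 105.22
total = 21 * 105.22 = 2209.62

ANSWER: 2209.62


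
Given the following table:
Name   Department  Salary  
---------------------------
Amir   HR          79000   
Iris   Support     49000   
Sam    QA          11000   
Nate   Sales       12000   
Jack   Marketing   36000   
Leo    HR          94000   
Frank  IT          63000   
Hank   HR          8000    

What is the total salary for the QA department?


QA department members:
  Sam: 11000
Total = 11000 = 11000

ANSWER: 11000


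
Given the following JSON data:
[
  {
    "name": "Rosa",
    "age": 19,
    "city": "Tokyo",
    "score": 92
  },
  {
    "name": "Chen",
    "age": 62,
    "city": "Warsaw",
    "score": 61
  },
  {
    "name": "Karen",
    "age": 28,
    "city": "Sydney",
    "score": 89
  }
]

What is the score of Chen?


Looking up record where name = Chen
Record index: 1
Field 'score' = 61

ANSWER: 61


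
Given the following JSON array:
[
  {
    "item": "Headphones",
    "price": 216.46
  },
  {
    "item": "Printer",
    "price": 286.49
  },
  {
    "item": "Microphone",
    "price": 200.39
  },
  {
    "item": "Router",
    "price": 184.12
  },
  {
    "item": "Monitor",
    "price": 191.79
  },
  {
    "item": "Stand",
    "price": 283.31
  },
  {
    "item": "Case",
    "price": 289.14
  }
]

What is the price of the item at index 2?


Array index 2 -> Microphone
price = 200.39

ANSWER: 200.39


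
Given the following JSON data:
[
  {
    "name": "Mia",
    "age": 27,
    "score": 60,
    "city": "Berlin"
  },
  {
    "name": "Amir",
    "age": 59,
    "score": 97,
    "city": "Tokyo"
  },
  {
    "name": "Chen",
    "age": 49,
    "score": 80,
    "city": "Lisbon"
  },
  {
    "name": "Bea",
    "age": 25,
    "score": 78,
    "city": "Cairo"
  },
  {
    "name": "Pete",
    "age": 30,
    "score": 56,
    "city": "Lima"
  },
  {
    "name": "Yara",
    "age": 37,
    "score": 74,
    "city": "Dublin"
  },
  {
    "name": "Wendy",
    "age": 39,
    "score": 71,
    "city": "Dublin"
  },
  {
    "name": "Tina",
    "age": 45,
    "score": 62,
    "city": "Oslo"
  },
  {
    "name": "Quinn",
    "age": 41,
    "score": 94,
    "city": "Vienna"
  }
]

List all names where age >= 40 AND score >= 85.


Checking both conditions:
  Mia (age=27, score=60) -> no
  Amir (age=59, score=97) -> YES
  Chen (age=49, score=80) -> no
  Bea (age=25, score=78) -> no
  Pete (age=30, score=56) -> no
  Yara (age=37, score=74) -> no
  Wendy (age=39, score=71) -> no
  Tina (age=45, score=62) -> no
  Quinn (age=41, score=94) -> YES


ANSWER: Amir, Quinn


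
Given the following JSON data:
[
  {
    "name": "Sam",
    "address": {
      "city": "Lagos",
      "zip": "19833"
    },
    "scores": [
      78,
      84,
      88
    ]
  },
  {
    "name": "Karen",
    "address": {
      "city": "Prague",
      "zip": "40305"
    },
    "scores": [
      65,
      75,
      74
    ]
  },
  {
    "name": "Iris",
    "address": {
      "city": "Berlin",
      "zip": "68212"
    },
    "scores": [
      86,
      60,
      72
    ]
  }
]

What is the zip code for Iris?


Path: records[2].address.zip
Value: 68212

ANSWER: 68212


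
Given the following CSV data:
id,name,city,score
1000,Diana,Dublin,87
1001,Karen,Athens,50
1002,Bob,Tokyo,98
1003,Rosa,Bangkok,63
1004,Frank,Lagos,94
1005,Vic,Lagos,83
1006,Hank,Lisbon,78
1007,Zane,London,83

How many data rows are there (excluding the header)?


Counting rows (excluding header):
Header: id,name,city,score
Data rows: 8

ANSWER: 8


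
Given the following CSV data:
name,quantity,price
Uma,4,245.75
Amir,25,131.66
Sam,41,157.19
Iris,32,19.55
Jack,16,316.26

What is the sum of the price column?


Values in 'price' column:
  Row 1: 245.75
  Row 2: 131.66
  Row 3: 157.19
  Row 4: 19.55
  Row 5: 316.26
Sum = 245.75 + 131.66 + 157.19 + 19.55 + 316.26 = 870.41

ANSWER: 870.41


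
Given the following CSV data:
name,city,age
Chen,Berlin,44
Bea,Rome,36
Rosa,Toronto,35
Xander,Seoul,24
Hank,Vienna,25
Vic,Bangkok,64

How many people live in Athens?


Scanning city column for 'Athens':
Total matches: 0

ANSWER: 0


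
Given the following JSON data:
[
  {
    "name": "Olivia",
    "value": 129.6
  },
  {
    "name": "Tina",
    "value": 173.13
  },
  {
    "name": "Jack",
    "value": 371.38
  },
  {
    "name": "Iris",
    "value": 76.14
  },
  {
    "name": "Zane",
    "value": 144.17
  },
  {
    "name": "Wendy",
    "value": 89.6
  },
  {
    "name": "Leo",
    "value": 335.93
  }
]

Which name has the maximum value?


Comparing values:
  Olivia: 129.6
  Tina: 173.13
  Jack: 371.38
  Iris: 76.14
  Zane: 144.17
  Wendy: 89.6
  Leo: 335.93
Maximum: Jack (371.38)

ANSWER: Jack


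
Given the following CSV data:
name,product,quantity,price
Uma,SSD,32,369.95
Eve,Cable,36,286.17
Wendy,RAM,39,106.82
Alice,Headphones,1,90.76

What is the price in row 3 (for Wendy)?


Row 3: Wendy
Column 'price' = 106.82

ANSWER: 106.82


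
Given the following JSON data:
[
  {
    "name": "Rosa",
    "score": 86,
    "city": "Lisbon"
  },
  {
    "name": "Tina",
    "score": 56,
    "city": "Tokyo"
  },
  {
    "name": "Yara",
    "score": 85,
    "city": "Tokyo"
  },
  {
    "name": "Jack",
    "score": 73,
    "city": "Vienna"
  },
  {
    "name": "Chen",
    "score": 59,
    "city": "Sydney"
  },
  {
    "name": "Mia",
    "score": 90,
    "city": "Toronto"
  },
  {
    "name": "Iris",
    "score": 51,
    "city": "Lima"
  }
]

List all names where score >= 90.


Filtering records where score >= 90:
  Rosa (score=86) -> no
  Tina (score=56) -> no
  Yara (score=85) -> no
  Jack (score=73) -> no
  Chen (score=59) -> no
  Mia (score=90) -> YES
  Iris (score=51) -> no


ANSWER: Mia


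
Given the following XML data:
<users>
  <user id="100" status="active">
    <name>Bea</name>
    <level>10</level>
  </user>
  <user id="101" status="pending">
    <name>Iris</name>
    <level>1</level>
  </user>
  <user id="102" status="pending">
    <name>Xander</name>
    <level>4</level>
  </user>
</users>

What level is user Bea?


Finding user: Bea
<level>10</level>

ANSWER: 10


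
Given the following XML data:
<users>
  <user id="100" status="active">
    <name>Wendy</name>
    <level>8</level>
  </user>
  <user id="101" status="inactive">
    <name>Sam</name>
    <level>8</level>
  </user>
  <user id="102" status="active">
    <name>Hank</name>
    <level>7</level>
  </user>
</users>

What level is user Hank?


Finding user: Hank
<level>7</level>

ANSWER: 7


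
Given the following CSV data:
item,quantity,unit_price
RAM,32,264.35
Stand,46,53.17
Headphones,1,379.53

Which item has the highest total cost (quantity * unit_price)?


Computing row totals:
  RAM: 8459.2
  Stand: 2445.82
  Headphones: 379.53
Maximum: RAM (8459.2)

ANSWER: RAM


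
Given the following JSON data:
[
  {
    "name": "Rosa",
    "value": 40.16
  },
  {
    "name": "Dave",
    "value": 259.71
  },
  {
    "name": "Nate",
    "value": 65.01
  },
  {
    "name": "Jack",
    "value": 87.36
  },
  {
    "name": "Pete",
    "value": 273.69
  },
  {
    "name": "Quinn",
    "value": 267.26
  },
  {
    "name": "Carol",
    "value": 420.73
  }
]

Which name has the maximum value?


Comparing values:
  Rosa: 40.16
  Dave: 259.71
  Nate: 65.01
  Jack: 87.36
  Pete: 273.69
  Quinn: 267.26
  Carol: 420.73
Maximum: Carol (420.73)

ANSWER: Carol


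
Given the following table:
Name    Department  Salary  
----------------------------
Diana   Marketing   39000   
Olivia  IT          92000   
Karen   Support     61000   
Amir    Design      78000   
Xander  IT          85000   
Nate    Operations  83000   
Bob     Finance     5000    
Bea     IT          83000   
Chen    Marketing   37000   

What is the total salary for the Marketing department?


Marketing department members:
  Diana: 39000
  Chen: 37000
Total = 39000 + 37000 = 76000

ANSWER: 76000


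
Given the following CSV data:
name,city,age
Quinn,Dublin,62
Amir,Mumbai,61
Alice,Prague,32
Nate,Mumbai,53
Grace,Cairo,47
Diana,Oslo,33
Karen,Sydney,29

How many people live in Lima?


Scanning city column for 'Lima':
Total matches: 0

ANSWER: 0


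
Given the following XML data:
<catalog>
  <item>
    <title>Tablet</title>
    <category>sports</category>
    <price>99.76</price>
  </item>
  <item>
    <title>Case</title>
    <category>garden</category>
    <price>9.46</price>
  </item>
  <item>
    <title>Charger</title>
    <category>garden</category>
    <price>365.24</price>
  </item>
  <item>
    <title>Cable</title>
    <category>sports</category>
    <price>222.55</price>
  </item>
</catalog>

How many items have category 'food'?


Scanning <item> elements for <category>food</category>:
Count: 0

ANSWER: 0


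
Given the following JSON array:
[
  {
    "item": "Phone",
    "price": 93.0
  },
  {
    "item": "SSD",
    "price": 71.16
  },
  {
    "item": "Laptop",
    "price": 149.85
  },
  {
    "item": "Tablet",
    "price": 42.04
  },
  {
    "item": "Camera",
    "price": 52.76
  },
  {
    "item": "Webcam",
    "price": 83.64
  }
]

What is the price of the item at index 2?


Array index 2 -> Laptop
price = 149.85

ANSWER: 149.85


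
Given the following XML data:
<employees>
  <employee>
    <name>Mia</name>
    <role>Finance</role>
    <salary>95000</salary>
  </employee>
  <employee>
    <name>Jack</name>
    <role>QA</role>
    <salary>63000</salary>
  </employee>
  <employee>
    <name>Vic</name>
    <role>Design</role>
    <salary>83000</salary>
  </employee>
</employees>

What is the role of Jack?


Searching for <employee> with <name>Jack</name>
Found at position 2
<role>QA</role>

ANSWER: QA


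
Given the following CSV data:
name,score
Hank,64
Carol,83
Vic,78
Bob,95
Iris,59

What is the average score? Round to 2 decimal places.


Scores: 64, 83, 78, 95, 59
Sum = 379
Count = 5
Average = 379 / 5 = 75.80

ANSWER: 75.80


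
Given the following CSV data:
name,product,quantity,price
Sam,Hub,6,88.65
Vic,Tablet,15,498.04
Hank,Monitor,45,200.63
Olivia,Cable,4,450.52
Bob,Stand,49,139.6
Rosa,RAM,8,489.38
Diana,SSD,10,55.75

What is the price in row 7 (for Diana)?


Row 7: Diana
Column 'price' = 55.75

ANSWER: 55.75


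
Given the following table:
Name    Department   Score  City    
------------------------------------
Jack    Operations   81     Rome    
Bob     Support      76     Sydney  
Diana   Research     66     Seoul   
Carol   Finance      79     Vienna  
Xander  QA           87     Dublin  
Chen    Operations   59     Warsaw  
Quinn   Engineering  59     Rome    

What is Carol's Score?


Row 4: Carol
Score = 79

ANSWER: 79


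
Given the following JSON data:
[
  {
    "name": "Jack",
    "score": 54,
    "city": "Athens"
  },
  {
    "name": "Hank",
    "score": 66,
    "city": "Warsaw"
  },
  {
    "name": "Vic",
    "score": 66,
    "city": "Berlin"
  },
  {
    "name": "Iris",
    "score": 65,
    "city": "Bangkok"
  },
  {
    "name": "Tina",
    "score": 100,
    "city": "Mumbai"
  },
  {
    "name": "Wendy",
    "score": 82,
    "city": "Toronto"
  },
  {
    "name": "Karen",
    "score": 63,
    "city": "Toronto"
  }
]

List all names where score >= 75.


Filtering records where score >= 75:
  Jack (score=54) -> no
  Hank (score=66) -> no
  Vic (score=66) -> no
  Iris (score=65) -> no
  Tina (score=100) -> YES
  Wendy (score=82) -> YES
  Karen (score=63) -> no


ANSWER: Tina, Wendy


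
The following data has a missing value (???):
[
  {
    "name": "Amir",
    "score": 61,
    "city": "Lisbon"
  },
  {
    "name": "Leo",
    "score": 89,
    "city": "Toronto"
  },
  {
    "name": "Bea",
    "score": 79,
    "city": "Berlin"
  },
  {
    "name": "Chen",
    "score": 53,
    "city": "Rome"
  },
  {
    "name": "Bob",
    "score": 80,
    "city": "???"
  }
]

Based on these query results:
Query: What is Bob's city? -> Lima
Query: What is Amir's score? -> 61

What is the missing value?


The missing value is Bob's city
From query: Bob's city = Lima

ANSWER: Lima


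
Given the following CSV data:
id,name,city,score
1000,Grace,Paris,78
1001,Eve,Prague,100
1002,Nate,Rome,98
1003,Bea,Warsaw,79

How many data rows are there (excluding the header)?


Counting rows (excluding header):
Header: id,name,city,score
Data rows: 4

ANSWER: 4


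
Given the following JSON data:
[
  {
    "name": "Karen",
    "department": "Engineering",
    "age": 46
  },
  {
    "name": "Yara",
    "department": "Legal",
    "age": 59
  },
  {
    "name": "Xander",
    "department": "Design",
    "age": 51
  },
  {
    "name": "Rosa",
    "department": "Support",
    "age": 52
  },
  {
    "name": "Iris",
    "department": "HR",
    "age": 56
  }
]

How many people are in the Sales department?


Scanning records for department = Sales
  No matches found
Count: 0

ANSWER: 0


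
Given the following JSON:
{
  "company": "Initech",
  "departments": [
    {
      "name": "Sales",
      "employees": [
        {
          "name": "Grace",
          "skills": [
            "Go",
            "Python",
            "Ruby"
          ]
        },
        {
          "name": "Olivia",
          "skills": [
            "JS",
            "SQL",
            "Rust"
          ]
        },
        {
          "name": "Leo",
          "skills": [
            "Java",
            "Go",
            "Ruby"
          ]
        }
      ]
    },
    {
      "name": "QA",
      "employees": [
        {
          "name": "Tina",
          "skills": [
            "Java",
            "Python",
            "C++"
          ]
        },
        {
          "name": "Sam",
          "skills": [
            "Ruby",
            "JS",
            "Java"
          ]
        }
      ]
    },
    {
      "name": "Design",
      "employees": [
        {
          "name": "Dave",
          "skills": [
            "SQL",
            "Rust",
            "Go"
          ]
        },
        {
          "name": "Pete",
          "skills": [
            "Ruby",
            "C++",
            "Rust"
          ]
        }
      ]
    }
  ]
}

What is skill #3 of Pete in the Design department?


Path: departments[2].employees[1].skills[2]
Value: Rust

ANSWER: Rust


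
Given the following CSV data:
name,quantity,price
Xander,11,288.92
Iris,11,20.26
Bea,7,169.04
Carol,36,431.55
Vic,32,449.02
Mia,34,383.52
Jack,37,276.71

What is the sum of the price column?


Values in 'price' column:
  Row 1: 288.92
  Row 2: 20.26
  Row 3: 169.04
  Row 4: 431.55
  Row 5: 449.02
  Row 6: 383.52
  Row 7: 276.71
Sum = 288.92 + 20.26 + 169.04 + 431.55 + 449.02 + 383.52 + 276.71 = 2019.02

ANSWER: 2019.02


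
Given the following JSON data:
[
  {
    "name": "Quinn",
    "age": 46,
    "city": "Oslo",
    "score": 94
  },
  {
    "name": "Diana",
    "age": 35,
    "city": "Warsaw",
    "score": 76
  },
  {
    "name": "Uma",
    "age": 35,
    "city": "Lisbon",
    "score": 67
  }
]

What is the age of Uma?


Looking up record where name = Uma
Record index: 2
Field 'age' = 35

ANSWER: 35


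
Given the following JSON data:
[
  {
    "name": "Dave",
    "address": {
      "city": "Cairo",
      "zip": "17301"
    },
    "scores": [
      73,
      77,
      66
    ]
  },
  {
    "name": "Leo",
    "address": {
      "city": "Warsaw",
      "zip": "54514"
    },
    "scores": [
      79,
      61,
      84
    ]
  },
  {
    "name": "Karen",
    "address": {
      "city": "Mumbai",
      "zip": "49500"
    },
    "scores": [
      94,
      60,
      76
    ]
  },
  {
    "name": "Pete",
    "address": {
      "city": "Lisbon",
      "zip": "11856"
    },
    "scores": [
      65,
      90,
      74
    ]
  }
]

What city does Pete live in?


Path: records[3].address.city
Value: Lisbon

ANSWER: Lisbon


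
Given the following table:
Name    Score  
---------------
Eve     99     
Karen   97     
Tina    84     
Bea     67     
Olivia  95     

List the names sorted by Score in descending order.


Sorting by Score (descending):
  Eve: 99
  Karen: 97
  Olivia: 95
  Tina: 84
  Bea: 67


ANSWER: Eve, Karen, Olivia, Tina, Bea


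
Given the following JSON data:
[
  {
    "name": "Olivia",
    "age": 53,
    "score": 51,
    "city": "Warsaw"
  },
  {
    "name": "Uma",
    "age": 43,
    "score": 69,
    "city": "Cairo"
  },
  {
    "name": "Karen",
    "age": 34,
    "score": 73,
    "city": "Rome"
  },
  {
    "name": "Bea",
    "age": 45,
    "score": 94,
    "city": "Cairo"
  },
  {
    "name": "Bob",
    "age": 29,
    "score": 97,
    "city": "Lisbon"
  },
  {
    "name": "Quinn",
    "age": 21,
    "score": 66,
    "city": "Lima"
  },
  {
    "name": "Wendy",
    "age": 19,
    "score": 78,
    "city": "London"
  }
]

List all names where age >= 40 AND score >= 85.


Checking both conditions:
  Olivia (age=53, score=51) -> no
  Uma (age=43, score=69) -> no
  Karen (age=34, score=73) -> no
  Bea (age=45, score=94) -> YES
  Bob (age=29, score=97) -> no
  Quinn (age=21, score=66) -> no
  Wendy (age=19, score=78) -> no


ANSWER: Bea


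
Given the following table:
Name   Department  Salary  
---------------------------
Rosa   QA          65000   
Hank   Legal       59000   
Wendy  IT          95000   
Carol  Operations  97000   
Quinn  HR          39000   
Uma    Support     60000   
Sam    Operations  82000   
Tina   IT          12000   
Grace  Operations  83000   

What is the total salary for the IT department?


IT department members:
  Wendy: 95000
  Tina: 12000
Total = 95000 + 12000 = 107000

ANSWER: 107000


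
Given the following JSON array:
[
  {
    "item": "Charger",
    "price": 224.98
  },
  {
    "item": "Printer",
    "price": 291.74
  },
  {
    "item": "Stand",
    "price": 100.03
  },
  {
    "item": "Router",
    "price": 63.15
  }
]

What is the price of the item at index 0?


Array index 0 -> Charger
price = 224.98

ANSWER: 224.98


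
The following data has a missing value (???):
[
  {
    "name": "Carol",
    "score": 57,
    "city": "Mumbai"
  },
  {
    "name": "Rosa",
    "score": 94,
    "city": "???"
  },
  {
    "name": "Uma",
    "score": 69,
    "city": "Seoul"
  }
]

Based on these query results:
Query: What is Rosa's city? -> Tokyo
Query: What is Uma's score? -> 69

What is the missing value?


The missing value is Rosa's city
From query: Rosa's city = Tokyo

ANSWER: Tokyo


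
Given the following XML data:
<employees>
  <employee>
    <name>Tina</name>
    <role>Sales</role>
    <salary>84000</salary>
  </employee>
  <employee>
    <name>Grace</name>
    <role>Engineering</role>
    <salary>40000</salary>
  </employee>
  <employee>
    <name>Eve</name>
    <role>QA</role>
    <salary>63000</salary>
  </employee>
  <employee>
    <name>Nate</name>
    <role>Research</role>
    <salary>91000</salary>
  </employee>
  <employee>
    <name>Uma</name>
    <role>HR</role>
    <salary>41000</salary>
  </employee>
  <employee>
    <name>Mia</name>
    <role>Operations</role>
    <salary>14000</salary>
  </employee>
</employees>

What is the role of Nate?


Searching for <employee> with <name>Nate</name>
Found at position 4
<role>Research</role>

ANSWER: Research


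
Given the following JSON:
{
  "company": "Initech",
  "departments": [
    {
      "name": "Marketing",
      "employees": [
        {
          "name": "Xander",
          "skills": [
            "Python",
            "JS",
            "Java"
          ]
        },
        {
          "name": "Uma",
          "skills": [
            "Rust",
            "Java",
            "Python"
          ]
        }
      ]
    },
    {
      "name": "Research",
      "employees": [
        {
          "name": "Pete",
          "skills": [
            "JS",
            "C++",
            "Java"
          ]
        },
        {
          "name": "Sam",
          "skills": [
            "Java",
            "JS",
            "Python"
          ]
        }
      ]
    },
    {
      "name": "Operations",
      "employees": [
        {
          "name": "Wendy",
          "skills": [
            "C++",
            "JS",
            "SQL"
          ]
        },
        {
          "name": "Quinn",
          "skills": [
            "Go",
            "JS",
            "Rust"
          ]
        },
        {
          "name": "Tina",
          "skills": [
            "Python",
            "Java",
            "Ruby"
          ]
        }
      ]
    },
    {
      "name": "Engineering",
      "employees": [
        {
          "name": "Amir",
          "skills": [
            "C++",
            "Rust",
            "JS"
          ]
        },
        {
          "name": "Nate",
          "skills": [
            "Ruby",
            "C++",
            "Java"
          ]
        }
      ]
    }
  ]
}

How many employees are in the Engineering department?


Path: departments[3].employees
Count: 2

ANSWER: 2


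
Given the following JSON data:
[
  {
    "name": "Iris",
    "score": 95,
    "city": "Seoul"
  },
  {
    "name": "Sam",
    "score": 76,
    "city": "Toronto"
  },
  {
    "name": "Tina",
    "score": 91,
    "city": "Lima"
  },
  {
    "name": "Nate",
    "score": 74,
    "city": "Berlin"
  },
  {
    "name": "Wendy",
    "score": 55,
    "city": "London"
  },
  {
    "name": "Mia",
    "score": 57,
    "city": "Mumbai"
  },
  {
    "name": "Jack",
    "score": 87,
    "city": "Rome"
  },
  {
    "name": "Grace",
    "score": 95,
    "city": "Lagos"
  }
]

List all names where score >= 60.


Filtering records where score >= 60:
  Iris (score=95) -> YES
  Sam (score=76) -> YES
  Tina (score=91) -> YES
  Nate (score=74) -> YES
  Wendy (score=55) -> no
  Mia (score=57) -> no
  Jack (score=87) -> YES
  Grace (score=95) -> YES


ANSWER: Iris, Sam, Tina, Nate, Jack, Grace


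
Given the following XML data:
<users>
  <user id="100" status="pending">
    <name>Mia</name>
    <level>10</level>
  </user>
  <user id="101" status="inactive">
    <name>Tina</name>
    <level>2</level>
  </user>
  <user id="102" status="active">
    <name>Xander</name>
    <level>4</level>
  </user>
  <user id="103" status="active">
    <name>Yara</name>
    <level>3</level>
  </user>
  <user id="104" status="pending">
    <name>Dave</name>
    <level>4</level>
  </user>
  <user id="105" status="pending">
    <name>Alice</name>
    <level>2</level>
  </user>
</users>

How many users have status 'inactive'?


Counting users with status='inactive':
  Tina (id=101) -> MATCH
Count: 1

ANSWER: 1
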